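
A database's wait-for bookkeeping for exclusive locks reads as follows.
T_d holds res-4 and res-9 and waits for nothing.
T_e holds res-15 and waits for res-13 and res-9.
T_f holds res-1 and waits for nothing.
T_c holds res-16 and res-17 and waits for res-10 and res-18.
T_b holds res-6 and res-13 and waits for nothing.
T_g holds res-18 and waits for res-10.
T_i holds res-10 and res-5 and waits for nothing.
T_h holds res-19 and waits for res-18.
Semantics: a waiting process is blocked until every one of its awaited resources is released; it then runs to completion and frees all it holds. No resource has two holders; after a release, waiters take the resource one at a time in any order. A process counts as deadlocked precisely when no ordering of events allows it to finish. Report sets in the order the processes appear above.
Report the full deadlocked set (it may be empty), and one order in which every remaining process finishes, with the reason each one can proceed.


No process is deadlocked.
Key observation: all waits point, directly or indirectly, at processes that can finish, so nothing is permanently blocked.
One completion order for the rest: T_i, T_b, T_g, T_f, T_c, T_d, T_h, T_e.
Check, step by step:
  T_i waits on nothing -> runs at once and releases res-10 and res-5
  T_b waits on nothing -> runs at once and releases res-6 and res-13
  run T_g (all its waits — res-10 — are resolved); releases res-18
  T_f waits on nothing -> runs at once and releases res-1
  run T_c (all its waits — res-10 and res-18 — are resolved); releases res-16 and res-17
  T_d waits on nothing -> runs at once and releases res-4 and res-9
  run T_h (all its waits — res-18 — are resolved); releases res-19
  run T_e (all its waits — res-13 and res-9 — are resolved); releases res-15


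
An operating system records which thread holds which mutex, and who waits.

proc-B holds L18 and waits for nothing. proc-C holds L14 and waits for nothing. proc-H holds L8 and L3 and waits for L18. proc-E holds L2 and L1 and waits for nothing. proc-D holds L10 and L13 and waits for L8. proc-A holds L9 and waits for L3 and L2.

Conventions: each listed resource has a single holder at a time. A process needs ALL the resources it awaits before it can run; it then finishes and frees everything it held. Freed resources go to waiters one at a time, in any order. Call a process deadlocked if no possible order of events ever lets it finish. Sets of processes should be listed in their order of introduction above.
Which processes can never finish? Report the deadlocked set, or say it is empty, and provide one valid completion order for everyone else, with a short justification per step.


The deadlocked set is empty.
Key observation: no waiting chain loops back on itself — every chain ends at a process that waits on nothing, so everyone eventually runs.
The rest can finish in the order proc-B, proc-E, proc-H, proc-A, proc-C, proc-D.
Walking it through:
  proc-B waits on nothing -> runs at once and releases L18
  proc-E waits on nothing -> runs at once and releases L2 and L1
  proc-H waits on L18 — all released -> runs and releases L8 and L3
  proc-A waits on L3 and L2 — all released -> runs and releases L9
  proc-C waits on nothing -> runs at once and releases L14
  proc-D waits on L8 — all released -> runs and releases L10 and L13


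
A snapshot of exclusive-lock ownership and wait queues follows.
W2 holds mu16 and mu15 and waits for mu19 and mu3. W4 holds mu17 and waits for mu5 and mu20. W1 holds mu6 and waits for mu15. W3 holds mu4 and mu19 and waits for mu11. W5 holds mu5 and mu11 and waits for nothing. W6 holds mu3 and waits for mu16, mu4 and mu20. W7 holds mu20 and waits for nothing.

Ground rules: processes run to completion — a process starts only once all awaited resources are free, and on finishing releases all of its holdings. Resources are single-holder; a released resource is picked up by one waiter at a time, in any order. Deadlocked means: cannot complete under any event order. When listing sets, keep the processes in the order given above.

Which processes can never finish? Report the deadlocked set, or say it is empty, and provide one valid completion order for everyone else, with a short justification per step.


The deadlocked set is W2, W1 and W6.
Key observation: the waits loop around W2 -> W6 -> W2 with no way out; W1 waits into the deadlock from upstream.
A valid finishing order for the others: W7, W5, W3, W4.
Walking it through:
  W7: no waits; runs immediately, freeing mu20
  W5: no waits; runs immediately, freeing mu5 and mu11
  run W3 (all its waits — mu11 — are resolved); releases mu4 and mu19
  run W4 (all its waits — mu5 and mu20 — are resolved); releases mu17


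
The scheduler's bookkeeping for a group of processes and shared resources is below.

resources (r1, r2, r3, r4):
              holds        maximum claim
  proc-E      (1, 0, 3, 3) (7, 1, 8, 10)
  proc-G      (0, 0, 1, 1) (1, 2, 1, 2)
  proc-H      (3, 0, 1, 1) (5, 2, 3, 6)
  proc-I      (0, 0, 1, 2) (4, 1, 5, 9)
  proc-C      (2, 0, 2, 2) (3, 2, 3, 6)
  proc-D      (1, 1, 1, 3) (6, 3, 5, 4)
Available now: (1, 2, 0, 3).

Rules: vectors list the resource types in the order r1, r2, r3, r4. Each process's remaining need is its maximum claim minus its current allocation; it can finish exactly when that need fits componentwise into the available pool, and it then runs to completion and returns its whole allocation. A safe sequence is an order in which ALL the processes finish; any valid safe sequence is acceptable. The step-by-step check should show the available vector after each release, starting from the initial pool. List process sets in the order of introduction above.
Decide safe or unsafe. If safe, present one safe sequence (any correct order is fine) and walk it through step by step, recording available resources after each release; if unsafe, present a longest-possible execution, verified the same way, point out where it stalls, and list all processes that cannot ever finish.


SAFE. One safe sequence: proc-G, proc-C, proc-H, proc-I, proc-E, proc-D.
Key observation: the first exact fit in this order is proc-G — it needs (1, 2, 0, 1) with (1, 2, 0, 3) free, meeting a requested resource to the last unit.
Walking it through:
  pool = (1, 2, 0, 3)
  proc-G: need (1, 2, 0, 1) fits (1, 2, 0, 3); releases (0, 0, 1, 1), pool now (1, 2, 1, 4)
  proc-C: need (1, 2, 1, 4) fits (1, 2, 1, 4); releases (2, 0, 2, 2), pool now (3, 2, 3, 6)
  proc-H: need (2, 2, 2, 5) fits (3, 2, 3, 6); releases (3, 0, 1, 1), pool now (6, 2, 4, 7)
  proc-I: need (4, 1, 4, 7) fits (6, 2, 4, 7); releases (0, 0, 1, 2), pool now (6, 2, 5, 9)
  proc-E: need (6, 1, 5, 7) fits (6, 2, 5, 9); releases (1, 0, 3, 3), pool now (7, 2, 8, 12)
  proc-D: need (5, 2, 4, 1) fits (7, 2, 8, 12); releases (1, 1, 1, 3), pool now (8, 3, 9, 15)


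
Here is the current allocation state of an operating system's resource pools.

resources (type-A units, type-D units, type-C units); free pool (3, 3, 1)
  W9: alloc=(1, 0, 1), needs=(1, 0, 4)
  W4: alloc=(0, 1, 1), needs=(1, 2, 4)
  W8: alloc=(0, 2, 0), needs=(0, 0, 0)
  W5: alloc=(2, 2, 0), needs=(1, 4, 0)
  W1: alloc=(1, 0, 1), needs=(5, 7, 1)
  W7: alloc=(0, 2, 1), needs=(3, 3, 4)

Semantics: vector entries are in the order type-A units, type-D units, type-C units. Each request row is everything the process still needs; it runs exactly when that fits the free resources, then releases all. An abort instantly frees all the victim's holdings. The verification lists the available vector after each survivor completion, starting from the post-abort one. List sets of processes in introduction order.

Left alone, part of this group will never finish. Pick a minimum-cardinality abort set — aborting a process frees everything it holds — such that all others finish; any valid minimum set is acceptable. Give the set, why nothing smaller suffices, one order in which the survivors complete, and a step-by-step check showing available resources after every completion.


The answer: abort W9 and W4.
Key observation: before aborting W9 and W4, W7 was permanently blocked — no order could ever run it; afterwards it completes at step 4.
Minimality, checking each single-abort alternative: W9 alone leaves W4 blocked (short on type-C units); W4 alone leaves W9 blocked (short on type-C units); W8 alone leaves W9 blocked (short on type-C units); W5 alone leaves W9 blocked (short on type-C units); W1 alone leaves W9 blocked (short on type-C units); W7 alone leaves W9 blocked (short on type-C units).
One survivor order: W5, W8, W1, W7. Verifying each step (post-abort pool first):
  pool = (4, 4, 3)
  run W5 (needs (1, 4, 0), free (4, 4, 3)); after release of (2, 2, 0) the pool is (6, 6, 3)
  run W8 (needs (0, 0, 0), free (6, 6, 3)); after release of (0, 2, 0) the pool is (6, 8, 3)
  run W1 (needs (5, 7, 1), free (6, 8, 3)); after release of (1, 0, 1) the pool is (7, 8, 4)
  run W7 (needs (3, 3, 4), free (7, 8, 4)); after release of (0, 2, 1) the pool is (7, 10, 5)


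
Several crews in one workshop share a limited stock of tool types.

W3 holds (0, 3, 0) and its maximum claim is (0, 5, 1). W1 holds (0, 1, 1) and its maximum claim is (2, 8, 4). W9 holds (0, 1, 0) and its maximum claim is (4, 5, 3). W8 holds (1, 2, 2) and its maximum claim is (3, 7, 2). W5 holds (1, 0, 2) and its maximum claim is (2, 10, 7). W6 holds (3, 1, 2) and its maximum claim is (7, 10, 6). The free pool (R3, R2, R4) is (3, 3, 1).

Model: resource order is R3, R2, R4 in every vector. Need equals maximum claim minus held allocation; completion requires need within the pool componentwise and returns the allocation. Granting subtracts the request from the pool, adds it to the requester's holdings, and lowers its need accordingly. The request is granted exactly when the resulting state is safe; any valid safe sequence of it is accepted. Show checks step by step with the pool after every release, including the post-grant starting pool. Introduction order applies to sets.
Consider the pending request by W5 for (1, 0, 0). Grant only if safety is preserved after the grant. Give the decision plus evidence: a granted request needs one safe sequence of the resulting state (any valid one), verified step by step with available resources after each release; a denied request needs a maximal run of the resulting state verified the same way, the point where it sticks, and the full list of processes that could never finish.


DENY — the pretend-granted state is unsafe.
Key observation: after W3, W8, W1 the pool peaks at (3, 9, 4), and each blocked process is short somewhere: W9 on R3; W5 on R2, R4; W6 on R3.
On the post-grant state, W3, W8, W1 is a maximal run — nothing extends it. Walking it through:
  pool = (2, 3, 1)
  W3: need (0, 2, 1) fits (2, 3, 1); releases (0, 3, 0), pool now (2, 6, 1)
  W8: need (2, 5, 0) fits (2, 6, 1); releases (1, 2, 2), pool now (3, 8, 3)
  W1: need (2, 7, 3) fits (3, 8, 3); releases (0, 1, 1), pool now (3, 9, 4)
  W9 cannot run: need (4, 4, 3) vs free (3, 9, 4) (insufficient R3)
  W5 cannot run: need (0, 10, 5) vs free (3, 9, 4) (insufficient R2 and R4)
  W6 cannot run: need (4, 9, 4) vs free (3, 9, 4) (insufficient R3)
Post-grant, the permanently blocked set is W9, W5 and W6.


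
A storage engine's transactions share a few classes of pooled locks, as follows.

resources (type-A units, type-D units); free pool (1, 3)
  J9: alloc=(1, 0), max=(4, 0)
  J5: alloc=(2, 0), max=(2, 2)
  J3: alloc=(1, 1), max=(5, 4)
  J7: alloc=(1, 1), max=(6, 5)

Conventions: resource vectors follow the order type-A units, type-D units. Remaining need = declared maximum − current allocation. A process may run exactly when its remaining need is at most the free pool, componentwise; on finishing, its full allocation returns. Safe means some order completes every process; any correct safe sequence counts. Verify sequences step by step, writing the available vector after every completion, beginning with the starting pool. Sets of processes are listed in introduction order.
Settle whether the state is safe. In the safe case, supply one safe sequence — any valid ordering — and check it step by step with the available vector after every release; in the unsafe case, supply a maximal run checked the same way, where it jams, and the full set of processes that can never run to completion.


SAFE — a valid safe sequence is J5, J9, J3, J7.
Key observation: J9 is the earliest step where a requested resource binds exactly: need (3, 0), pool (3, 3) at its turn.
Verifying each step:
  pool = (1, 3)
  J5: need (0, 2) fits (1, 3); releases (2, 0), pool now (3, 3)
  J9: need (3, 0) fits (3, 3); releases (1, 0), pool now (4, 3)
  J3: need (4, 3) fits (4, 3); releases (1, 1), pool now (5, 4)
  J7: need (5, 4) fits (5, 4); releases (1, 1), pool now (6, 5)


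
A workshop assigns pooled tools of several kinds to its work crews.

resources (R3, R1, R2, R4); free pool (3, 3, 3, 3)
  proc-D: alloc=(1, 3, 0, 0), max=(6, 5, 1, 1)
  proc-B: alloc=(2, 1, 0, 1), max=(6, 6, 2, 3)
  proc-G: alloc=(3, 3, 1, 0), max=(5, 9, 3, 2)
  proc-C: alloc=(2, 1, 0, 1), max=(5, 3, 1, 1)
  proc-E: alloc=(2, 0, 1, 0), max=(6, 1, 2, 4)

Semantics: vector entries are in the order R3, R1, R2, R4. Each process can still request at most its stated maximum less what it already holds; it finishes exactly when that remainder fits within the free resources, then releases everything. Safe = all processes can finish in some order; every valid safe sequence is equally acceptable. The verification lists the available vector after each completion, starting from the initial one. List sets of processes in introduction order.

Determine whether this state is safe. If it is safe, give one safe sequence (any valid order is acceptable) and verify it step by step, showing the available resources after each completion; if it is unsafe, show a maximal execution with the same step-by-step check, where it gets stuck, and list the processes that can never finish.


SAFE, for example via the order proc-C, proc-D, proc-E, proc-B, proc-G.
Key observation: proc-C is the earliest step where a requested resource binds exactly: need (3, 2, 1, 0), pool (3, 3, 3, 3) at its turn.
Verifying each step:
  pool = (3, 3, 3, 3)
  run proc-C (needs (3, 2, 1, 0), free (3, 3, 3, 3)); after release of (2, 1, 0, 1) the pool is (5, 4, 3, 4)
  run proc-D (needs (5, 2, 1, 1), free (5, 4, 3, 4)); after release of (1, 3, 0, 0) the pool is (6, 7, 3, 4)
  run proc-E (needs (4, 1, 1, 4), free (6, 7, 3, 4)); after release of (2, 0, 1, 0) the pool is (8, 7, 4, 4)
  run proc-B (needs (4, 5, 2, 2), free (8, 7, 4, 4)); after release of (2, 1, 0, 1) the pool is (10, 8, 4, 5)
  run proc-G (needs (2, 6, 2, 2), free (10, 8, 4, 5)); after release of (3, 3, 1, 0) the pool is (13, 11, 5, 5)


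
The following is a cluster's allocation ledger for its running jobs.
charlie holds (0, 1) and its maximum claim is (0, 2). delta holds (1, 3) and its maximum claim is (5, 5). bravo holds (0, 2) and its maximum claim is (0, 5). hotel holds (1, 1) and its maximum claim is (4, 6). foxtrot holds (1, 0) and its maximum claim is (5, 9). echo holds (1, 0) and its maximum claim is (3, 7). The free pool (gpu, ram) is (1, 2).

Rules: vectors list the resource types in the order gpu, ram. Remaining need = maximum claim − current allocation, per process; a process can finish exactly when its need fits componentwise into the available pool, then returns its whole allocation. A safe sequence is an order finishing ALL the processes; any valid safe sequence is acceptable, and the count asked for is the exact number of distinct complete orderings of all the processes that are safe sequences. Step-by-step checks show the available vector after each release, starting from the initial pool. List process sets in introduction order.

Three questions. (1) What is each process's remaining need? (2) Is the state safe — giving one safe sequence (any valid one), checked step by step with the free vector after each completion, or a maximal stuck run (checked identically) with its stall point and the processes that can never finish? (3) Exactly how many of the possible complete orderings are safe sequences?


(1) Need matrix, components ordered gpu, ram:
  charlie: (0, 1)
  delta: (4, 2)
  bravo: (0, 3)
  hotel: (3, 5)
  foxtrot: (4, 9)
  echo: (2, 7)
(2) UNSAFE — no complete ordering exists.
Key observation: no order helps: past charlie, bravo, the free pool tops out at (1, 5), below what each blocked process needs in gpu.
Going as far as possible: charlie, bravo; after that, nothing fits. Check, step by step:
  pool = (1, 2)
  run charlie (needs (0, 1), free (1, 2)); after release of (0, 1) the pool is (1, 3)
  run bravo (needs (0, 3), free (1, 3)); after release of (0, 2) the pool is (1, 5)
  blocked: delta wants (4, 2), pool (1, 5) — not enough gpu
  blocked: hotel wants (3, 5), pool (1, 5) — not enough gpu
  blocked: foxtrot wants (4, 9), pool (1, 5) — not enough gpu and ram
  blocked: echo wants (2, 7), pool (1, 5) — not enough gpu and ram
Never able to finish: delta, hotel, foxtrot and echo.
(3) The exact count: 0 of the possible complete orderings are safe sequences.


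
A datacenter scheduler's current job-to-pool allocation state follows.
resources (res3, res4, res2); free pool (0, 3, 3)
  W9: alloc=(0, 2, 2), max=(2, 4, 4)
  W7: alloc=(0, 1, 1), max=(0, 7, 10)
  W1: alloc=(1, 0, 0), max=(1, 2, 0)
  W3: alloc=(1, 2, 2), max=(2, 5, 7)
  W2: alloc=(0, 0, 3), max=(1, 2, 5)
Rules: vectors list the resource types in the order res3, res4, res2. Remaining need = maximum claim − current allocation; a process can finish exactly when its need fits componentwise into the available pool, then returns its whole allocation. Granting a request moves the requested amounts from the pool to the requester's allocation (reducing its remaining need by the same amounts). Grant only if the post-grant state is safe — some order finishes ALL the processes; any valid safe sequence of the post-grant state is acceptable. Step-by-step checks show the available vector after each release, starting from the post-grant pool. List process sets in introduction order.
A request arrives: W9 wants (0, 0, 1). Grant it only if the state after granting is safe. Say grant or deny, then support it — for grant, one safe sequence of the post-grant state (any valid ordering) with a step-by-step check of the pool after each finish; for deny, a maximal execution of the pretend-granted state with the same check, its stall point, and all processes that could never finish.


GRANT: granting preserves safety; a valid post-grant sequence is W1, W2, W3, W9, W7.
Key observation: granting shrinks the pool to (0, 3, 2), yet W1 still fits and the chain goes through.
Step-by-step check of the post-grant state:
  pool = (0, 3, 2)
  W1 needs (0, 2, 0) <= (0, 3, 2) -> finishes; pool += (1, 0, 0) = (1, 3, 2)
  W2 needs (1, 2, 2) <= (1, 3, 2) -> finishes; pool += (0, 0, 3) = (1, 3, 5)
  W3 needs (1, 3, 5) <= (1, 3, 5) -> finishes; pool += (1, 2, 2) = (2, 5, 7)
  W9 needs (2, 2, 1) <= (2, 5, 7) -> finishes; pool += (0, 2, 3) = (2, 7, 10)
  W7 needs (0, 6, 9) <= (2, 7, 10) -> finishes; pool += (0, 1, 1) = (2, 8, 11)


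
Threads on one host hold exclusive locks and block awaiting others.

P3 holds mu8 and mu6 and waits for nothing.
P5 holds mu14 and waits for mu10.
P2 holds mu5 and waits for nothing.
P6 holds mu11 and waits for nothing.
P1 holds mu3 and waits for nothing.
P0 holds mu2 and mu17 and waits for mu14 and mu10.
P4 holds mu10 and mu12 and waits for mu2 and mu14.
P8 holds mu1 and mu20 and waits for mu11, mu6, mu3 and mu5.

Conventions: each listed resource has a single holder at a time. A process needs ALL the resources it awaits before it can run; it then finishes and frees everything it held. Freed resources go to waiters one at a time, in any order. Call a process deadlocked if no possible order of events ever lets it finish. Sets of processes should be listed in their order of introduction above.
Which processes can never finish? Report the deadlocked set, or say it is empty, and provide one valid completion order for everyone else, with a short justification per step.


Deadlocked: P5, P0 and P4.
Key observation: the loop P5 -> P4 -> P5 blocks itself forever; P0 is caught in further circular waits.
One completion order for the rest: P1, P6, P3, P2, P8.
Verifying each step:
  run P1 (it waits on nothing); releases mu3
  run P6 (it waits on nothing); releases mu11
  run P3 (it waits on nothing); releases mu8 and mu6
  run P2 (it waits on nothing); releases mu5
  P8: everything it awaited (mu11, mu6, mu3 and mu5) is free; runs, freeing mu1 and mu20


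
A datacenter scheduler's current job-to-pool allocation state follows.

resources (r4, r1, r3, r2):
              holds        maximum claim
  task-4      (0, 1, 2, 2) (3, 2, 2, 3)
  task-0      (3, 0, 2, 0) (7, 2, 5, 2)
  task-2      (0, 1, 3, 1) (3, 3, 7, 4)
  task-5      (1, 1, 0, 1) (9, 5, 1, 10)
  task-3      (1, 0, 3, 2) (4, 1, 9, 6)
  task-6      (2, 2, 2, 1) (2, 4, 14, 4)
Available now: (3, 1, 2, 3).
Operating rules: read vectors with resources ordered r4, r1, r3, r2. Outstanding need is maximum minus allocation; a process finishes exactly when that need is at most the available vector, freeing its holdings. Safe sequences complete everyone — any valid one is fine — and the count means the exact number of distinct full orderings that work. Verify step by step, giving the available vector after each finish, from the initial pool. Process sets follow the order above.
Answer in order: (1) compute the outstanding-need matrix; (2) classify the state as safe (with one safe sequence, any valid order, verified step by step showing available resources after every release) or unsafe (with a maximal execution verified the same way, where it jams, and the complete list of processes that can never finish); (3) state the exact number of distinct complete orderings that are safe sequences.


(1) Need matrix, components ordered r4, r1, r3, r2:
  task-4: (3, 1, 0, 1)
  task-0: (4, 2, 3, 2)
  task-2: (3, 2, 4, 3)
  task-5: (8, 4, 1, 9)
  task-3: (3, 1, 6, 4)
  task-6: (0, 2, 12, 3)
(2) The state is SAFE; one workable sequence: task-4, task-2, task-3, task-0, task-6, task-5.
Key observation: the first exact fit in this order is task-4 — it needs (3, 1, 0, 1) with (3, 1, 2, 3) free, meeting a requested resource to the last unit.
Step-by-step check:
  pool = (3, 1, 2, 3)
  task-4: need (3, 1, 0, 1) fits (3, 1, 2, 3); releases (0, 1, 2, 2), pool now (3, 2, 4, 5)
  task-2: need (3, 2, 4, 3) fits (3, 2, 4, 5); releases (0, 1, 3, 1), pool now (3, 3, 7, 6)
  task-3: need (3, 1, 6, 4) fits (3, 3, 7, 6); releases (1, 0, 3, 2), pool now (4, 3, 10, 8)
  task-0: need (4, 2, 3, 2) fits (4, 3, 10, 8); releases (3, 0, 2, 0), pool now (7, 3, 12, 8)
  task-6: need (0, 2, 12, 3) fits (7, 3, 12, 8); releases (2, 2, 2, 1), pool now (9, 5, 14, 9)
  task-5: need (8, 4, 1, 9) fits (9, 5, 14, 9); releases (1, 1, 0, 1), pool now (10, 6, 14, 10)
(3) The exact count: 1 of the possible complete orderings is a safe sequence.


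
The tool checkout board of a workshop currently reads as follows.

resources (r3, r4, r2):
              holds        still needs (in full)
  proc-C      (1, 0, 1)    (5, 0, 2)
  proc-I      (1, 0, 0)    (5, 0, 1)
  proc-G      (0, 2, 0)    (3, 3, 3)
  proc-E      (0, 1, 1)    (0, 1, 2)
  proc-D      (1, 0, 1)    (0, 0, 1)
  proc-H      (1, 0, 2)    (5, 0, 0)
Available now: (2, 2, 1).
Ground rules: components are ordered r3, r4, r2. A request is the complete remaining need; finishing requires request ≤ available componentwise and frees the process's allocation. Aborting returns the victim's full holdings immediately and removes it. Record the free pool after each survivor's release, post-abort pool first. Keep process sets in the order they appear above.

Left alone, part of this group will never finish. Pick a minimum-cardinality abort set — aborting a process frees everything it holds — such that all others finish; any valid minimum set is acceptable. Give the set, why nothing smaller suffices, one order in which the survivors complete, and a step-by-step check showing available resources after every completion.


The answer: abort proc-C and proc-I.
Key observation: the returned (2, 0, 1) from proc-C and proc-I is what brings proc-H — unrunnable before, under any order — into play at step 3.
Minimality, checking each single-abort alternative: proc-C alone leaves proc-I blocked (short on r3); proc-I alone leaves proc-C blocked (short on r3); proc-G alone leaves proc-C blocked (short on r3); proc-E alone leaves proc-C blocked (short on r3); proc-D alone leaves proc-C blocked (short on r3); proc-H alone leaves proc-C blocked (short on r3).
One survivor order: proc-E, proc-D, proc-H, proc-G. Verifying each step (post-abort pool first):
  pool = (4, 2, 2)
  run proc-E (needs (0, 1, 2), free (4, 2, 2)); after release of (0, 1, 1) the pool is (4, 3, 3)
  run proc-D (needs (0, 0, 1), free (4, 3, 3)); after release of (1, 0, 1) the pool is (5, 3, 4)
  run proc-H (needs (5, 0, 0), free (5, 3, 4)); after release of (1, 0, 2) the pool is (6, 3, 6)
  run proc-G (needs (3, 3, 3), free (6, 3, 6)); after release of (0, 2, 0) the pool is (6, 5, 6)


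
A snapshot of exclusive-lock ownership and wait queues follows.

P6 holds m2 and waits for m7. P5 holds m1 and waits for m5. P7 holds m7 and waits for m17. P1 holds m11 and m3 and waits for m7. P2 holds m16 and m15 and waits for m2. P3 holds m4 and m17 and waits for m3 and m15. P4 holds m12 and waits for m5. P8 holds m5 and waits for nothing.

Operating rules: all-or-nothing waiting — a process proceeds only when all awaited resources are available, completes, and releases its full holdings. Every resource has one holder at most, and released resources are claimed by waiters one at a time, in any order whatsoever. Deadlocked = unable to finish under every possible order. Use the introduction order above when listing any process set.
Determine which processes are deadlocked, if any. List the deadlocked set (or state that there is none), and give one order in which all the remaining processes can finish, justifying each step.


Deadlocked: P6, P7, P1, P2 and P3.
Key observation: the knot is the closed ring of waits P7 -> P3 -> P1 -> P7; P6 and P2 are caught in further circular waits.
A valid finishing order for the others: P8, P5, P4.
Walking it through:
  run P8 (it waits on nothing); releases m5
  P5: everything it awaited (m5) is free; runs, freeing m1
  P4: everything it awaited (m5) is free; runs, freeing m12


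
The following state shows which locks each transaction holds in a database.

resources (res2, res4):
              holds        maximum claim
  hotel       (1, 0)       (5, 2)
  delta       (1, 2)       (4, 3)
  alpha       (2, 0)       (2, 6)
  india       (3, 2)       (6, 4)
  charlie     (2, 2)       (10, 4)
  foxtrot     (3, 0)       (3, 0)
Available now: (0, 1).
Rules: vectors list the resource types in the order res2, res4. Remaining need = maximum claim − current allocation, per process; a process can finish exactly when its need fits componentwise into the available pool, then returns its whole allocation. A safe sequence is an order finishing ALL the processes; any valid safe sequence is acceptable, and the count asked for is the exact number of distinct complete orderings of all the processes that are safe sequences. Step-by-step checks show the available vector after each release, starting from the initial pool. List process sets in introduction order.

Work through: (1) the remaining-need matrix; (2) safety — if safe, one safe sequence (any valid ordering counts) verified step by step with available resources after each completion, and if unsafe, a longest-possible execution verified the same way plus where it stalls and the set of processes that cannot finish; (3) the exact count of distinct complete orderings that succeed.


(1) Outstanding need per process (order res2, res4):
  hotel: (4, 2)
  delta: (3, 1)
  alpha: (0, 6)
  india: (3, 2)
  charlie: (8, 2)
  foxtrot: (0, 0)
(2) SAFE, for example via the order foxtrot, delta, hotel, india, charlie, alpha.
Key observation: at delta the run first touches a limit — (3, 1) against (3, 1), exact on a resource it actually requests.
Verifying each step:
  pool = (0, 1)
  foxtrot needs (0, 0) <= (0, 1) -> finishes; pool += (3, 0) = (3, 1)
  delta needs (3, 1) <= (3, 1) -> finishes; pool += (1, 2) = (4, 3)
  hotel needs (4, 2) <= (4, 3) -> finishes; pool += (1, 0) = (5, 3)
  india needs (3, 2) <= (5, 3) -> finishes; pool += (3, 2) = (8, 5)
  charlie needs (8, 2) <= (8, 5) -> finishes; pool += (2, 2) = (10, 7)
  alpha needs (0, 6) <= (10, 7) -> finishes; pool += (2, 0) = (12, 7)
(3) Precisely 2 of the possible complete orderings are safe sequences.


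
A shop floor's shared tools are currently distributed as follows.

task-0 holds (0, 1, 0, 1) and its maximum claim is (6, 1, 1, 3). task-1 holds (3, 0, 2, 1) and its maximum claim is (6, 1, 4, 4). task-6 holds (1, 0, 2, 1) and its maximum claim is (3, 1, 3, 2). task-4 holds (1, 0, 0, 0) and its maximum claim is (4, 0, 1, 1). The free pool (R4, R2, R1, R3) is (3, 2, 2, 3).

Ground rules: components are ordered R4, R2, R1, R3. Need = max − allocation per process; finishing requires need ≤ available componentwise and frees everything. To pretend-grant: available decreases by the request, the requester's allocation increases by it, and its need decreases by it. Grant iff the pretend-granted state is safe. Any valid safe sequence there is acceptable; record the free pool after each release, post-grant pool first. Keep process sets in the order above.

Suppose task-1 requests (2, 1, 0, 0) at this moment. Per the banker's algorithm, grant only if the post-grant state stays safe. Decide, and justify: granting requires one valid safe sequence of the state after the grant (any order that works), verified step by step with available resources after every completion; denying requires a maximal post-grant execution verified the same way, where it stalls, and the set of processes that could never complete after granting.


GRANT: granting preserves safety; a valid post-grant sequence is task-1, task-6, task-0, task-4.
Key observation: granting shrinks the pool to (1, 1, 2, 3), yet task-1 still fits and the chain goes through.
Step-by-step check of the post-grant state:
  pool = (1, 1, 2, 3)
  task-1: need (1, 0, 2, 3) fits (1, 1, 2, 3); releases (5, 1, 2, 1), pool now (6, 2, 4, 4)
  task-6: need (2, 1, 1, 1) fits (6, 2, 4, 4); releases (1, 0, 2, 1), pool now (7, 2, 6, 5)
  task-0: need (6, 0, 1, 2) fits (7, 2, 6, 5); releases (0, 1, 0, 1), pool now (7, 3, 6, 6)
  task-4: need (3, 0, 1, 1) fits (7, 3, 6, 6); releases (1, 0, 0, 0), pool now (8, 3, 6, 6)


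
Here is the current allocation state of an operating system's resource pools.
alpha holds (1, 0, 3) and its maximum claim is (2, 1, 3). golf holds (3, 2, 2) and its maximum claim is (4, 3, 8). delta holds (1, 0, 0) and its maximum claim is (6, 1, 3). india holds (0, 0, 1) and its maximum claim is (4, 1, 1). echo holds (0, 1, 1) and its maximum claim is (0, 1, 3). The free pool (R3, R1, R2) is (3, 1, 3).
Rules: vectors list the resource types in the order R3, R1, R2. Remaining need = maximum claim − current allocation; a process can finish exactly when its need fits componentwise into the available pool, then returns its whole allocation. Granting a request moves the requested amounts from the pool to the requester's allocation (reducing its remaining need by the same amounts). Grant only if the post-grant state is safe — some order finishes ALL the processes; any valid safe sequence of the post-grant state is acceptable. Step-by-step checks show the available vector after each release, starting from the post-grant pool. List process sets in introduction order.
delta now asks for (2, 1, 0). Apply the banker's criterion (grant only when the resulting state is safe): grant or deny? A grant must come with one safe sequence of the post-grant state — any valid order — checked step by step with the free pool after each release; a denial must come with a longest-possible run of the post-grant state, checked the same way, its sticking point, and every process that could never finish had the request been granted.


GRANT — the state after the grant stays safe, e.g. via echo, alpha, golf, delta, india.
Key observation: the transfer keeps a workable pool ((1, 0, 3)); echo starts the safe sequence.
Verifying the post-grant state step by step:
  pool = (1, 0, 3)
  echo needs (0, 0, 2) <= (1, 0, 3) -> finishes; pool += (0, 1, 1) = (1, 1, 4)
  alpha needs (1, 1, 0) <= (1, 1, 4) -> finishes; pool += (1, 0, 3) = (2, 1, 7)
  golf needs (1, 1, 6) <= (2, 1, 7) -> finishes; pool += (3, 2, 2) = (5, 3, 9)
  delta needs (3, 0, 3) <= (5, 3, 9) -> finishes; pool += (3, 1, 0) = (8, 4, 9)
  india needs (4, 1, 0) <= (8, 4, 9) -> finishes; pool += (0, 0, 1) = (8, 4, 10)


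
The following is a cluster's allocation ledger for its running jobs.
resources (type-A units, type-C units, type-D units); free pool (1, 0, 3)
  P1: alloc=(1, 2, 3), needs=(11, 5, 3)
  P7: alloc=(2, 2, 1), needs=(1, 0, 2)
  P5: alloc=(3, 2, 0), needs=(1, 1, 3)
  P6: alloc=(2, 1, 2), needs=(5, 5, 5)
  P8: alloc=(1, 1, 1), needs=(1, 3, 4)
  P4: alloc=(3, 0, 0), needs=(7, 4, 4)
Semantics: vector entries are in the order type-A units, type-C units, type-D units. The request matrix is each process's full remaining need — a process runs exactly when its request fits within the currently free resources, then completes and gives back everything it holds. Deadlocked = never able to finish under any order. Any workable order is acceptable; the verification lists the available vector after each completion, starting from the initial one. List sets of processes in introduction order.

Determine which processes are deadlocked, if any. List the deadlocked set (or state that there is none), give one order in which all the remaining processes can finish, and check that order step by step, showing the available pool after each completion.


Nothing here is deadlocked.
Key observation: P7 leads a chain of completions in which each release enables another process.
The rest can finish in the order P7, P5, P8, P4, P6, P1. Check, step by step:
  pool = (1, 0, 3)
  run P7 (needs (1, 0, 2), free (1, 0, 3)); after release of (2, 2, 1) the pool is (3, 2, 4)
  run P5 (needs (1, 1, 3), free (3, 2, 4)); after release of (3, 2, 0) the pool is (6, 4, 4)
  run P8 (needs (1, 3, 4), free (6, 4, 4)); after release of (1, 1, 1) the pool is (7, 5, 5)
  run P4 (needs (7, 4, 4), free (7, 5, 5)); after release of (3, 0, 0) the pool is (10, 5, 5)
  run P6 (needs (5, 5, 5), free (10, 5, 5)); after release of (2, 1, 2) the pool is (12, 6, 7)
  run P1 (needs (11, 5, 3), free (12, 6, 7)); after release of (1, 2, 3) the pool is (13, 8, 10)


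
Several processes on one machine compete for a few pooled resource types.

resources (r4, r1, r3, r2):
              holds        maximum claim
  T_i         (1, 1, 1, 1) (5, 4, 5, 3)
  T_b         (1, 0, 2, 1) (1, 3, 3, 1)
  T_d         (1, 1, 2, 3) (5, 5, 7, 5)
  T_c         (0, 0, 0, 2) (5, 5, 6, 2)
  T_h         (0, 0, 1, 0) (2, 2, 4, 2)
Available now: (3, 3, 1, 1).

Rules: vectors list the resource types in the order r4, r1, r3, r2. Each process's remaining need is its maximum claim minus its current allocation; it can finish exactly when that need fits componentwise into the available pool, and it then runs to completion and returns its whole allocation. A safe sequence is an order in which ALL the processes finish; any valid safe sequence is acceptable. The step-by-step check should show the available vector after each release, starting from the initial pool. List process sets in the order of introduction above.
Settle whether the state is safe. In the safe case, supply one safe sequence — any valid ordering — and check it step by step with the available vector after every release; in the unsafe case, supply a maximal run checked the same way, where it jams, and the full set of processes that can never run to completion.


SAFE — a valid safe sequence is T_b, T_h, T_i, T_d, T_c.
Key observation: the order's first zero-slack moment is T_b ((0, 3, 1, 0) needed, (3, 3, 1, 1) free — a requested resource with nothing to spare).
Step-by-step check:
  pool = (3, 3, 1, 1)
  T_b: need (0, 3, 1, 0) fits (3, 3, 1, 1); releases (1, 0, 2, 1), pool now (4, 3, 3, 2)
  T_h: need (2, 2, 3, 2) fits (4, 3, 3, 2); releases (0, 0, 1, 0), pool now (4, 3, 4, 2)
  T_i: need (4, 3, 4, 2) fits (4, 3, 4, 2); releases (1, 1, 1, 1), pool now (5, 4, 5, 3)
  T_d: need (4, 4, 5, 2) fits (5, 4, 5, 3); releases (1, 1, 2, 3), pool now (6, 5, 7, 6)
  T_c: need (5, 5, 6, 0) fits (6, 5, 7, 6); releases (0, 0, 0, 2), pool now (6, 5, 7, 8)


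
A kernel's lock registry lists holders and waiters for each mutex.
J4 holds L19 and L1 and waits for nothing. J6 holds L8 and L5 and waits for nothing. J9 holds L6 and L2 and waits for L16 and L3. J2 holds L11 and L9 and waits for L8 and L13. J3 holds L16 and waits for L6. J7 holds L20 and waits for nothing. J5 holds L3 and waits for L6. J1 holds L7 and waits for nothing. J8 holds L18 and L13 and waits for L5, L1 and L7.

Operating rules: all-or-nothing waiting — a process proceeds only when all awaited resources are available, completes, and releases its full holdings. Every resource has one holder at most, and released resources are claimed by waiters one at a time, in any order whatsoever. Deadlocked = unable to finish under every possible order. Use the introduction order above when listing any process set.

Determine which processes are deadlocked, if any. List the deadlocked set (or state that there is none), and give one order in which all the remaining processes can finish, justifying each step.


Deadlocked set: J9, J3 and J5.
Key observation: J9 -> J3 -> J9 is a circular wait — nothing in it can go first; J5 is caught in further circular waits.
The rest can finish in the order J4, J6, J7, J1, J8, J2.
Step-by-step check:
  run J4 (it waits on nothing); releases L19 and L1
  run J6 (it waits on nothing); releases L8 and L5
  run J7 (it waits on nothing); releases L20
  run J1 (it waits on nothing); releases L7
  J8: everything it awaited (L5, L1 and L7) is free; runs, freeing L18 and L13
  J2: everything it awaited (L8 and L13) is free; runs, freeing L11 and L9


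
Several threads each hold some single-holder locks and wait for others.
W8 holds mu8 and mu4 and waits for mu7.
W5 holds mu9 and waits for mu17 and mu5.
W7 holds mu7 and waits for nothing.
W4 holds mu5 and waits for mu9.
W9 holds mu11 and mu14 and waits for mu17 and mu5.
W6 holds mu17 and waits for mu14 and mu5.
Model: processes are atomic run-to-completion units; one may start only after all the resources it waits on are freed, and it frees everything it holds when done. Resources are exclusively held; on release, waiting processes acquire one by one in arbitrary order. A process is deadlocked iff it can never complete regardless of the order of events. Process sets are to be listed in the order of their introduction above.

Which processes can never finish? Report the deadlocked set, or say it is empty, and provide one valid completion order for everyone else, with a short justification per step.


The deadlocked set is W5, W4, W9 and W6.
Key observation: along W5 -> W4 -> W5, each member waits on what the next one holds — a deadlock; W9 and W6 are caught in further circular waits.
The rest can finish in the order W7, W8.
Verifying each step:
  run W7 (it waits on nothing); releases mu7
  run W8 (all its waits — mu7 — are resolved); releases mu8 and mu4


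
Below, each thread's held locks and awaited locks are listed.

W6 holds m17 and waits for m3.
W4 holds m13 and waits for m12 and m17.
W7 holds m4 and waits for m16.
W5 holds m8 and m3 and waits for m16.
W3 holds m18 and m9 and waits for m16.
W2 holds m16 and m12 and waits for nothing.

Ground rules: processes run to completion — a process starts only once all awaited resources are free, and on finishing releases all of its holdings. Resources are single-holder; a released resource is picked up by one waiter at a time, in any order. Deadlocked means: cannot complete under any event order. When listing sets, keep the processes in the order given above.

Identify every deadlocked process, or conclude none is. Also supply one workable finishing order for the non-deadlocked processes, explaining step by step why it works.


No process is deadlocked.
Key observation: there is no circular wait here — follow any chain and it reaches a process that is free to run now.
The rest can finish in the order W2, W5, W7, W3, W6, W4.
Walking it through:
  W2 waits on nothing -> runs at once and releases m16 and m12
  run W5 (all its waits — m16 — are resolved); releases m8 and m3
  run W7 (all its waits — m16 — are resolved); releases m4
  run W3 (all its waits — m16 — are resolved); releases m18 and m9
  run W6 (all its waits — m3 — are resolved); releases m17
  run W4 (all its waits — m12 and m17 — are resolved); releases m13
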